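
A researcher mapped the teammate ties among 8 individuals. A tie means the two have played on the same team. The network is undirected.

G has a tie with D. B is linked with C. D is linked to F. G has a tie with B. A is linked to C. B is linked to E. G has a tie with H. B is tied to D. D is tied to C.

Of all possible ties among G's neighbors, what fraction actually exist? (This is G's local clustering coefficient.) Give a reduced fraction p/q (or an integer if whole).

G's neighbors: B, D, and H (k = 3).
Possible neighbor pairs: C(3,2) = 3. Edges among them: B–D → e = 1.
Clustering(G) = 1/3.

1/3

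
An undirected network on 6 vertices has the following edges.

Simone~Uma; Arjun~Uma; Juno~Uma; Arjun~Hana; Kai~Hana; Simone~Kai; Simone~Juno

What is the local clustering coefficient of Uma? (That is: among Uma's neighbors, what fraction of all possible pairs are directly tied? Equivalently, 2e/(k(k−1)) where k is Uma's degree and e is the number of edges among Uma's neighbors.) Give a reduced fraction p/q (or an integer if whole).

1/3

Uma's neighbors: Arjun, Juno, and Simone (k = 3).
Possible neighbor pairs: C(3,2) = 3. Edges among them: Juno–Simone → e = 1.
Clustering(Uma) = 1/3.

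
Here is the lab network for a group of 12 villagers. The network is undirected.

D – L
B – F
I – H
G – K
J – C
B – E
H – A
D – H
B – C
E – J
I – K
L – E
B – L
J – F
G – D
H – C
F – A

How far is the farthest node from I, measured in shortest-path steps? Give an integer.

4

Distances from I: A:2, B:3, C:2, D:2, E:4, F:3, G:2, H:1, J:3, K:1, L:3.
The largest is 4 (to E), so the eccentricity of I is 4.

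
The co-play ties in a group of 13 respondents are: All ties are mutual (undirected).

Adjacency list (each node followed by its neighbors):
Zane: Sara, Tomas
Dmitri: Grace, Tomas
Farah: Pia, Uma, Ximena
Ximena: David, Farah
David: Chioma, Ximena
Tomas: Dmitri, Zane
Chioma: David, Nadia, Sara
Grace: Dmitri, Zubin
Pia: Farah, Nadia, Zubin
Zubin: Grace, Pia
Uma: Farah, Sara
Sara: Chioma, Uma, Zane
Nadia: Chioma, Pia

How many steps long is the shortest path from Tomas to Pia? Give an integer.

4

One shortest route is Tomas – Dmitri – Grace – Zubin – Pia, which uses 4 edges, and at distance 3 from Tomas we only reach {Chioma, Uma, Zubin}, which does not include Pia. So d(Tomas,Pia) = 4.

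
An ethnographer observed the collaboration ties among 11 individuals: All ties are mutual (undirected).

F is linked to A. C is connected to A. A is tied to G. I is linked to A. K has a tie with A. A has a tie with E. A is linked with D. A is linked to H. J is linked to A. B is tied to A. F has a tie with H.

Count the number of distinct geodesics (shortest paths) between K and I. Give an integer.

1

The shortest distance is 2, and the only length-2 path is K–A–I. So there is exactly 1 shortest path.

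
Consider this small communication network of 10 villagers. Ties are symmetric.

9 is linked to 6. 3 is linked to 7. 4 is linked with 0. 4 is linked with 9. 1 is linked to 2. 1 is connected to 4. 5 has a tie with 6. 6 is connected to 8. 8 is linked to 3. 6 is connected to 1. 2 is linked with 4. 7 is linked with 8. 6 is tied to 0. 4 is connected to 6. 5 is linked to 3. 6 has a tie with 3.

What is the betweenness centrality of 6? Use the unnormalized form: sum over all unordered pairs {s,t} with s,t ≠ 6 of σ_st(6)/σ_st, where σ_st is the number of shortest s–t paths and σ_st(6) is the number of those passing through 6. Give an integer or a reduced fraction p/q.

Pairs whose geodesics pass through 6 — 2–8: 2/2; 2–3: 2/2; 2–7: 4/4; 2–5: 2/2; 0–8: 1; 0–1: 1/2; 0–3: 1; 0–9: 1/2; 0–7: 2/2; 0–5: 1; 8–4: 1; 8–1: 1; 8–9: 1; 8–5: 1/2 … (+10 more pairs).
All other pairs contribute 0.
Summing the contributions gives betweenness(6) = 22.

22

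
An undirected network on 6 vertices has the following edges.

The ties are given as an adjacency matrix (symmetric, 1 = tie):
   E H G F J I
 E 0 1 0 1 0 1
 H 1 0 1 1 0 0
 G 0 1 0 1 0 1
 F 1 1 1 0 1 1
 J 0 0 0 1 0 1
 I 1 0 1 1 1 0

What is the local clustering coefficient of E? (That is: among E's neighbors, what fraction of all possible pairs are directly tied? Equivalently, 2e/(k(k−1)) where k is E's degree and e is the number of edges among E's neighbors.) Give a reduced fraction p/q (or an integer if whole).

E's neighbors: F, H, and I (k = 3).
Possible neighbor pairs: C(3,2) = 3. Edges among them: F–H, F–I → e = 2.
Clustering(E) = 2/3.

2/3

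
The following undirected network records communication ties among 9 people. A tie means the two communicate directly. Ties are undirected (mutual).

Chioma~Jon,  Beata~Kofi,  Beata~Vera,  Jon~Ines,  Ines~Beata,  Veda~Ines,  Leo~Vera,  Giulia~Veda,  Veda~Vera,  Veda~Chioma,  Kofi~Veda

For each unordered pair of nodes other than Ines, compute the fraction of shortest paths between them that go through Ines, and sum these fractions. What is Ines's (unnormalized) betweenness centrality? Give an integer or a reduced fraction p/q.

Pairs whose geodesics pass through Ines — Vera–Jon: 2/3; Jon–Beata: 1; Jon–Leo: 2/3; Jon–Giulia: 1/2; Jon–Veda: 1/2; Jon–Kofi: 2/3; Beata–Giulia: 1/3; Beata–Chioma: 2/4; Beata–Veda: 1/3.
All other pairs contribute 0.
Summing the contributions gives betweenness(Ines) = 31/6.

31/6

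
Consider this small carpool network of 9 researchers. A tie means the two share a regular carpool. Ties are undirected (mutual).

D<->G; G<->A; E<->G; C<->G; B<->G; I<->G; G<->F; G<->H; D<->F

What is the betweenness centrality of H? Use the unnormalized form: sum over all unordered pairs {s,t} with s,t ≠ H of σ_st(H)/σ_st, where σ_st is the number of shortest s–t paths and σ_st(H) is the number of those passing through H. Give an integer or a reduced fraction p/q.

0

No shortest path between any pair of other nodes passes through H.
Summing the contributions gives betweenness(H) = 0.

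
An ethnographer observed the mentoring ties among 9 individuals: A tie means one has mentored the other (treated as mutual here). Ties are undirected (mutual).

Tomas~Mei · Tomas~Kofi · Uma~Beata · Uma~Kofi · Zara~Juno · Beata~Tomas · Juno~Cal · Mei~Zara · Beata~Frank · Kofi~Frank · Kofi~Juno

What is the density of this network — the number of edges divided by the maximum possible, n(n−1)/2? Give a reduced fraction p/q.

There are 11 edges and 9 nodes, so the maximum possible is C(9,2) = 36.
Density = 11/36.

11/36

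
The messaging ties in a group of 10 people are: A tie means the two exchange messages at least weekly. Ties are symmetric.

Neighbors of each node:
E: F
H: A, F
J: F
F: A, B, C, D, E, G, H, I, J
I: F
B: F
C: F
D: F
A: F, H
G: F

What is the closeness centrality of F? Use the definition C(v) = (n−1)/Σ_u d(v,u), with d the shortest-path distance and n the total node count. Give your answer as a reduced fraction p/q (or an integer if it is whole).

Distances from F: A:1, B:1, C:1, D:1, E:1, G:1, H:1, I:1, J:1. Sum = 9.
n = 10, so closeness = 9/9 = 1.

1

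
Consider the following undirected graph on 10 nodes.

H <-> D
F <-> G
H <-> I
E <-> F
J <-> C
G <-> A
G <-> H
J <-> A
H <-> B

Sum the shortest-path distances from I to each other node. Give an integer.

Distances from I: A:3, B:2, C:5, D:2, E:4, F:3, G:2, H:1, J:4.
Sum = 3 + 2 + 5 + 2 + 4 + 3 + 2 + 1 + 4 = 26.

26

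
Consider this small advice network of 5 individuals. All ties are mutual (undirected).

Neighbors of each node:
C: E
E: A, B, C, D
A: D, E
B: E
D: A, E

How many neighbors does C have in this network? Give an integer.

C is directly tied to E. That is 1 neighbor, so the degree of C is 1.

1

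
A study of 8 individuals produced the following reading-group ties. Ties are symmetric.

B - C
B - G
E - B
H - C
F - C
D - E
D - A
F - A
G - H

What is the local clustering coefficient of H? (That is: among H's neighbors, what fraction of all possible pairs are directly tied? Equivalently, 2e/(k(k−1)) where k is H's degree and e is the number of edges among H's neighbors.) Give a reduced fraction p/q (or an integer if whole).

H's neighbors: C and G (k = 2).
Possible neighbor pairs: C(2,2) = 1. Edges among them: none → e = 0.
Clustering(H) = 0/1.

0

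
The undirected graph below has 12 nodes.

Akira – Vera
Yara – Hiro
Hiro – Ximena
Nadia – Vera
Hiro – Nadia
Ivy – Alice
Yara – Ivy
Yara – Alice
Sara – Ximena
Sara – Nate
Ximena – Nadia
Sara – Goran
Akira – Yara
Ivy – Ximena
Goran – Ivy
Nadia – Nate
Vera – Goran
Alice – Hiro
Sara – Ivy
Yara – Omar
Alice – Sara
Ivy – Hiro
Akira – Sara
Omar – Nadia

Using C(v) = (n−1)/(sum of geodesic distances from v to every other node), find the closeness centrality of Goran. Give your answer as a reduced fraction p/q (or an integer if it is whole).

11/20

Distances from Goran: Akira:2, Alice:2, Hiro:2, Ivy:1, Nadia:2, Nate:2, Omar:3, Sara:1, Vera:1, Ximena:2, Yara:2. Sum = 20.
n = 12, so closeness = 11/20.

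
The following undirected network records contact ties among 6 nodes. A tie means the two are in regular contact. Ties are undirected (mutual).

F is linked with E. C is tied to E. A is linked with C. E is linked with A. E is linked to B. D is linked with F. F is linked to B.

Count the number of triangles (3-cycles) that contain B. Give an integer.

B's neighbors: E and F.
Neighbor pairs that are themselves tied: B–E–F. Each forms one triangle with B, for 1 in total.

1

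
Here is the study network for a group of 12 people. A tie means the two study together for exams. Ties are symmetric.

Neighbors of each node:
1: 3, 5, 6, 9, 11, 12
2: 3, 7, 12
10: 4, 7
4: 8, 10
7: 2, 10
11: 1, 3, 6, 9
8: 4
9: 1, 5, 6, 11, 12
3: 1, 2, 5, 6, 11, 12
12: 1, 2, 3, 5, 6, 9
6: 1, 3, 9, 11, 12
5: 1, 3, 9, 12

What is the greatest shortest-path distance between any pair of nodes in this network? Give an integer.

6

Eccentricity of each node (its greatest distance to any other): 1:6, 2:4, 3:5, 4:5, 5:6, 6:6, 7:3, 8:6, 9:6, 10:4, 11:6, 12:5.
The maximum eccentricity is 6, realized for instance by the pair 8–9 via 8 – 4 – 10 – 7 – 2 – 12 – 9. So the diameter is 6.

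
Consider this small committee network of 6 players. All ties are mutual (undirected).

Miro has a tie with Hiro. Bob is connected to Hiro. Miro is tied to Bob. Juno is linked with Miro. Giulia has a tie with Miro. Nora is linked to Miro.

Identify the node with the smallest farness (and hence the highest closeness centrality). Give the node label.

Farness (sum of distances to all others) for each node — Bob:8, Giulia:9, Hiro:8, Juno:9, Miro:5, Nora:9.
The smallest farness is 5, for Miro, so Miro has the highest closeness.

Miro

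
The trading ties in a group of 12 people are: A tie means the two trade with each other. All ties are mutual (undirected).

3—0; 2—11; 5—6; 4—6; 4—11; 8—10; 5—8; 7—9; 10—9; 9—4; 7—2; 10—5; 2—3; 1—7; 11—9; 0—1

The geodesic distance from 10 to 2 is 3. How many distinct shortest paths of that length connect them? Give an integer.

2

The shortest distance is 3. The length-3 paths are: 10–9–11–2; 10–9–7–2.
That gives 2 distinct shortest paths.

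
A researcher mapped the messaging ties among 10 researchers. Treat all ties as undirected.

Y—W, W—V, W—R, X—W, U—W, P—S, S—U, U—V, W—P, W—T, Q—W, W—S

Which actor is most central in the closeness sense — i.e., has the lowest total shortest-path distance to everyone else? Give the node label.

Farness (sum of distances to all others) for each node — P:16, Q:17, R:17, S:15, T:17, U:15, V:16, W:9, X:17, Y:17.
The smallest farness is 9, for W, so W has the highest closeness.

W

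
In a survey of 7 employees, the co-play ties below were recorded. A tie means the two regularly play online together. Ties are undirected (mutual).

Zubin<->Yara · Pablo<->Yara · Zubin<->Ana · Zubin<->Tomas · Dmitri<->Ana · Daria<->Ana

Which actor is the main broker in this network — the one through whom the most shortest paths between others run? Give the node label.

Zubin

Unnormalized betweenness of each node: Ana:9, Daria:0, Dmitri:0, Pablo:0, Tomas:0, Yara:5, Zubin:11.
Zubin has the largest value, 11, making it the main broker — the node through which the most shortest paths run.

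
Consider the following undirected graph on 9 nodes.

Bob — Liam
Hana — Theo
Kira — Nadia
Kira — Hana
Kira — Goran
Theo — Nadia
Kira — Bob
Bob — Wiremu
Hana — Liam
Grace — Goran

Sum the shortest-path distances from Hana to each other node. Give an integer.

Distances from Hana: Bob:2, Goran:2, Grace:3, Kira:1, Liam:1, Nadia:2, Theo:1, Wiremu:3.
Sum = 2 + 2 + 3 + 1 + 1 + 2 + 1 + 3 = 15.

15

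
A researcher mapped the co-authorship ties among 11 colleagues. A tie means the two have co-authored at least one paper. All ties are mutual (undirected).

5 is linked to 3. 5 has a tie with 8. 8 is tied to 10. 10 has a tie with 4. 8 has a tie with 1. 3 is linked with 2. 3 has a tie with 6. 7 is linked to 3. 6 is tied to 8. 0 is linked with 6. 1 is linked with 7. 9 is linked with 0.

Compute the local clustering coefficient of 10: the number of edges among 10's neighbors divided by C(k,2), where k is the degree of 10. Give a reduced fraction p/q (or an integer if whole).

10's neighbors: 4 and 8 (k = 2).
Possible neighbor pairs: C(2,2) = 1. Edges among them: none → e = 0.
Clustering(10) = 0/1.

0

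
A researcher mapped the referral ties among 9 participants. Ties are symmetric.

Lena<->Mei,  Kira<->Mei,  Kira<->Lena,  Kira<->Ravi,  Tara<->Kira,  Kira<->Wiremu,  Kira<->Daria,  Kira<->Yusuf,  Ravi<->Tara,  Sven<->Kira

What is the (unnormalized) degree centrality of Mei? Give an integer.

Mei is directly tied to Kira and Lena. That is 2 neighbors, so the degree of Mei is 2.

2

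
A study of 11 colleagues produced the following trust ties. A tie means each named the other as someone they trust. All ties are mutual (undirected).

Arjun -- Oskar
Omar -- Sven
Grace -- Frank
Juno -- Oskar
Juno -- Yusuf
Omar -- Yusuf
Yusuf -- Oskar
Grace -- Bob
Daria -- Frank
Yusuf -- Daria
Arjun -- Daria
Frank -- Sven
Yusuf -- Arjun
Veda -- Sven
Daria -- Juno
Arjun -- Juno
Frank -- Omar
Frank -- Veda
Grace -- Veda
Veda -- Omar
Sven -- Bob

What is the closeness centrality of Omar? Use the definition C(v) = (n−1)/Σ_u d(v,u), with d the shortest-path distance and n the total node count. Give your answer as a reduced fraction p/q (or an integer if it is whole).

Distances from Omar: Arjun:2, Bob:2, Daria:2, Frank:1, Grace:2, Juno:2, Oskar:2, Sven:1, Veda:1, Yusuf:1. Sum = 16.
n = 11, so closeness = 10/16 = 5/8.

5/8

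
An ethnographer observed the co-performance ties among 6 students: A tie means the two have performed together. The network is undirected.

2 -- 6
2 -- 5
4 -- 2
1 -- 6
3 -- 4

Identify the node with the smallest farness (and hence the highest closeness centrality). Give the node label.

Farness (sum of distances to all others) for each node — 1:13, 2:7, 3:13, 4:9, 5:11, 6:9.
The smallest farness is 7, for 2, so 2 has the highest closeness.

2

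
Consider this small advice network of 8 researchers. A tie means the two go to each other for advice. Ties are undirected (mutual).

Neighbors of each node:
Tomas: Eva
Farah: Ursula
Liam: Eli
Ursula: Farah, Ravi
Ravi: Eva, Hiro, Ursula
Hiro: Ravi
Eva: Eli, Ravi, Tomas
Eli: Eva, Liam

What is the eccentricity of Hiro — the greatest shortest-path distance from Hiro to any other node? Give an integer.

4

Distances from Hiro: Eli:3, Eva:2, Farah:3, Liam:4, Ravi:1, Tomas:3, Ursula:2.
The largest is 4 (to Liam), so the eccentricity of Hiro is 4.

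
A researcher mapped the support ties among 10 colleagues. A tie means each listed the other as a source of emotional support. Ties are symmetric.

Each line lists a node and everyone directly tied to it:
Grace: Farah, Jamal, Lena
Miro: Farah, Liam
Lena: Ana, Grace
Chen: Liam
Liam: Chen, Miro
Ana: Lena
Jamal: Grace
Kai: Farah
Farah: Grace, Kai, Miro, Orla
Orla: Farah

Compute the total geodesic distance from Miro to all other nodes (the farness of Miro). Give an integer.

20

Distances from Miro: Ana:4, Chen:2, Farah:1, Grace:2, Jamal:3, Kai:2, Lena:3, Liam:1, Orla:2.
Sum = 4 + 2 + 1 + 2 + 3 + 2 + 3 + 1 + 2 = 20.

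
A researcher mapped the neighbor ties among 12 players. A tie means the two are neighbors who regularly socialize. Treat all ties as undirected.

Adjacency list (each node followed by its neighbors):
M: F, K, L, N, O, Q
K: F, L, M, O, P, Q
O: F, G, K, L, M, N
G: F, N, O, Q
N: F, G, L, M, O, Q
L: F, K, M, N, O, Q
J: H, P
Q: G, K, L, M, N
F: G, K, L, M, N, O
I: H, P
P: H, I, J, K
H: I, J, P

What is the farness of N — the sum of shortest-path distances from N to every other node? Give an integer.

23

Distances from N: F:1, G:1, H:4, I:4, J:4, K:2, L:1, M:1, O:1, P:3, Q:1.
Sum = 1 + 1 + 4 + 4 + 4 + 2 + 1 + 1 + 1 + 3 + 1 = 23.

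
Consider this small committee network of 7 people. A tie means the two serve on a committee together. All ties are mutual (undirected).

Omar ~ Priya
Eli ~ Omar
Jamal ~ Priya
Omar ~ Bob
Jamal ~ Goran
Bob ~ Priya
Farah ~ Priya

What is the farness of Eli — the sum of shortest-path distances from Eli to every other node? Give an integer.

15

Distances from Eli: Bob:2, Farah:3, Goran:4, Jamal:3, Omar:1, Priya:2.
Sum = 2 + 3 + 4 + 3 + 1 + 2 = 15.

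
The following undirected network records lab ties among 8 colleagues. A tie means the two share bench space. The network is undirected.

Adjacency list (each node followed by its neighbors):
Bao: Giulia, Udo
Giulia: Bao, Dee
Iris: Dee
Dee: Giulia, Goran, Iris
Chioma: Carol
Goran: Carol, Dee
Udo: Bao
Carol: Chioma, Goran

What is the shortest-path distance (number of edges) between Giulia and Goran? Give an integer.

One shortest route is Giulia – Dee – Goran, which uses 2 edges, and Giulia and Goran are not directly tied, so nothing shorter exists. So d(Giulia,Goran) = 2.

2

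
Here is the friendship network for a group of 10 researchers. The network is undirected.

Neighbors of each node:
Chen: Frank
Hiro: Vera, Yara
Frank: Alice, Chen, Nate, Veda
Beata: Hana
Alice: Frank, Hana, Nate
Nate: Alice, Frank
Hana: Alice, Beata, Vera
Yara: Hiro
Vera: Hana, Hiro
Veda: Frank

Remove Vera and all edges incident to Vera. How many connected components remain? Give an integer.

2

Without Vera, the remaining ties split the others into: {Alice, Beata, Chen, Frank, Hana, Nate, Veda}; {Hiro, Yara}.
That's 2 separate components.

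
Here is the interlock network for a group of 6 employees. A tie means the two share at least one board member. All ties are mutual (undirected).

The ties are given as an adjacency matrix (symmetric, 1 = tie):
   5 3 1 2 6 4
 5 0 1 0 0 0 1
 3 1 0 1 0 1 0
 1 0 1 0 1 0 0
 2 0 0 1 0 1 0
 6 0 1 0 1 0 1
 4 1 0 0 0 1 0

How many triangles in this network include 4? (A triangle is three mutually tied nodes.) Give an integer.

0

4's neighbors are 5 and 6, but none of them are tied to each other, so no triangle contains 4.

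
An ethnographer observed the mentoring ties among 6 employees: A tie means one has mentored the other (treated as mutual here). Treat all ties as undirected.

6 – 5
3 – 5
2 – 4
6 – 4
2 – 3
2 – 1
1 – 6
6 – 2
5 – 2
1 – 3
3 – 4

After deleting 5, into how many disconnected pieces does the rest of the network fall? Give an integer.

1

5's neighbors (2, 3, and 6) remain reachable from one another through other ties, so the rest of the network stays in one piece.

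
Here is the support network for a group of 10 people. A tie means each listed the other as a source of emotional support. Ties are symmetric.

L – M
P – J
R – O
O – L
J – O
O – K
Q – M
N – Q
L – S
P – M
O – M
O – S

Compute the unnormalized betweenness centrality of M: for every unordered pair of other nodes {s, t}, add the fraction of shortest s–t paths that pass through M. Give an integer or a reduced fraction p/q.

Pairs whose geodesics pass through M — L–P: 1; L–Q: 1; L–N: 1; P–S: 2/3; P–R: 1/2; P–Q: 1; P–K: 1/2; P–O: 1/2; P–N: 1; S–Q: 2/2; S–N: 2/2; R–Q: 1; R–N: 1; Q–K: 1 … (+5 more pairs).
All other pairs contribute 0.
Summing the contributions gives betweenness(M) = 103/6.

103/6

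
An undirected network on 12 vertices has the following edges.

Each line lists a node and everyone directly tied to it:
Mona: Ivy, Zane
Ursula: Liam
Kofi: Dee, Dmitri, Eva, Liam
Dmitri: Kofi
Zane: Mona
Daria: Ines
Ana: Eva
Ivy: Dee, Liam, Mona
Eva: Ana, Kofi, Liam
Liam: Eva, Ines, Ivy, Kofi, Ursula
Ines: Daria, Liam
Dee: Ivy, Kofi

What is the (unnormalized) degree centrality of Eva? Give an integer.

3

Eva is directly tied to Ana, Kofi, and Liam. That is 3 neighbors, so the degree of Eva is 3.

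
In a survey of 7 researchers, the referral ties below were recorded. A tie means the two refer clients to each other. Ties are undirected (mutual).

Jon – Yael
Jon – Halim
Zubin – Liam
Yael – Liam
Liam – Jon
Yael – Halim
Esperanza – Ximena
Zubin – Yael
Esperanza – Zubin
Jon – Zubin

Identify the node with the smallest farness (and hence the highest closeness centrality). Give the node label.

Zubin

Farness (sum of distances to all others) for each node — Esperanza:11, Halim:13, Jon:9, Liam:10, Ximena:16, Yael:9, Zubin:8.
The smallest farness is 8, for Zubin, so Zubin has the highest closeness.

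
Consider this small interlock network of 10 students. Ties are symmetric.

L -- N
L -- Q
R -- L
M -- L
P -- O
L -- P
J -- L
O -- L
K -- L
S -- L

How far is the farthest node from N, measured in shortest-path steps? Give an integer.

2

Distances from N: J:2, K:2, L:1, M:2, O:2, P:2, Q:2, R:2, S:2.
The largest is 2 (to K, P, S, O, J, Q, R, and M), so the eccentricity of N is 2.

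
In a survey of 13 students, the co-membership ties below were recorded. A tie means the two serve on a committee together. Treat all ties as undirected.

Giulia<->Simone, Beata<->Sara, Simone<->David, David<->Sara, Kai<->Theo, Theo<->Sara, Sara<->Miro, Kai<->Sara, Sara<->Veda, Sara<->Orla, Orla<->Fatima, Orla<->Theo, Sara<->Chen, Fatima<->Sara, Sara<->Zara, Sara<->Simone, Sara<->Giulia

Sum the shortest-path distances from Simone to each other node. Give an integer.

21

Distances from Simone: Beata:2, Chen:2, David:1, Fatima:2, Giulia:1, Kai:2, Miro:2, Orla:2, Sara:1, Theo:2, Veda:2, Zara:2.
Sum = 2 + 2 + 1 + 2 + 1 + 2 + 2 + 2 + 1 + 2 + 2 + 2 = 21.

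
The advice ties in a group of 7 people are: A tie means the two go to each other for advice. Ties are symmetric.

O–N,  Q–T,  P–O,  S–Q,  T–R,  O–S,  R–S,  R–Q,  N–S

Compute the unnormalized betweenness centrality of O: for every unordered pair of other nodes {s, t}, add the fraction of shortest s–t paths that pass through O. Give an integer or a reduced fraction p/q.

Pairs whose geodesics pass through O — Q–P: 1; R–P: 1; T–P: 2/2; P–S: 1; P–N: 1.
All other pairs contribute 0.
Summing the contributions gives betweenness(O) = 5.

5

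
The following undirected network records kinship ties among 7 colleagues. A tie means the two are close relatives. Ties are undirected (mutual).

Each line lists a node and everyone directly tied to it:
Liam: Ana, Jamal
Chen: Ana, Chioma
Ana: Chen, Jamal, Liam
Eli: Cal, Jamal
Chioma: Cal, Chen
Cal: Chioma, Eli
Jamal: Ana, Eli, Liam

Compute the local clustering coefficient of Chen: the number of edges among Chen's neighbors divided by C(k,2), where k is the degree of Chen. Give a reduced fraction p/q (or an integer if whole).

Chen's neighbors: Ana and Chioma (k = 2).
Possible neighbor pairs: C(2,2) = 1. Edges among them: none → e = 0.
Clustering(Chen) = 0/1.

0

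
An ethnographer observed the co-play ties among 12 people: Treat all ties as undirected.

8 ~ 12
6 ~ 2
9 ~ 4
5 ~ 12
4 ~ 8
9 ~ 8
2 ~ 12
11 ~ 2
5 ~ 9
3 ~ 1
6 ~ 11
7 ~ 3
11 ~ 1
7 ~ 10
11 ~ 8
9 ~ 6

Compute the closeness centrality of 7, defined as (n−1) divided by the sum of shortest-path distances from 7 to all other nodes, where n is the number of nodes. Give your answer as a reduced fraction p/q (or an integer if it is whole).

Distances from 7: 1:2, 2:4, 3:1, 4:5, 5:6, 6:4, 8:4, 9:5, 10:1, 11:3, 12:5. Sum = 40.
n = 12, so closeness = 11/40.

11/40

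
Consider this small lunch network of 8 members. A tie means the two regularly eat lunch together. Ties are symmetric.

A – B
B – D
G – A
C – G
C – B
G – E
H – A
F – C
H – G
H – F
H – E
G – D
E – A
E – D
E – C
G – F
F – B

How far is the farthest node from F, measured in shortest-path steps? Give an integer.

2

Distances from F: A:2, B:1, C:1, D:2, E:2, G:1, H:1.
The largest is 2 (to E, D, and A), so the eccentricity of F is 2.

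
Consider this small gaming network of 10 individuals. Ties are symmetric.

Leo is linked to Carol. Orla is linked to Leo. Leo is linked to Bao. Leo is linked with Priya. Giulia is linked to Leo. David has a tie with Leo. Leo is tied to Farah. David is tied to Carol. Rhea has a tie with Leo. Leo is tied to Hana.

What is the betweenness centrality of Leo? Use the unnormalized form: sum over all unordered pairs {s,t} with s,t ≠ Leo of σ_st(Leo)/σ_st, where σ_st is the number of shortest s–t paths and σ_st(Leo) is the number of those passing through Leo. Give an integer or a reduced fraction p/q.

Pairs whose geodesics pass through Leo — Hana–Priya: 1; Hana–David: 1; Hana–Rhea: 1; Hana–Orla: 1; Hana–Giulia: 1; Hana–Farah: 1; Hana–Bao: 1; Hana–Carol: 1; Priya–David: 1; Priya–Rhea: 1; Priya–Orla: 1; Priya–Giulia: 1; Priya–Farah: 1; Priya–Bao: 1 … (+21 more pairs).
All other pairs contribute 0.
Summing the contributions gives betweenness(Leo) = 35.

35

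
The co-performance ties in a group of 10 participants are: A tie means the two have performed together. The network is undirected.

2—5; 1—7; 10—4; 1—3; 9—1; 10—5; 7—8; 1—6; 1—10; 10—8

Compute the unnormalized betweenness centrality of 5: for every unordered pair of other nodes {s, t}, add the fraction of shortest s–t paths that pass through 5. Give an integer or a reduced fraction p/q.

8

Pairs whose geodesics pass through 5 — 4–2: 1; 1–2: 1; 10–2: 1; 2–6: 1; 2–8: 1; 2–3: 1; 2–7: 2/2; 2–9: 1.
All other pairs contribute 0.
Summing the contributions gives betweenness(5) = 8.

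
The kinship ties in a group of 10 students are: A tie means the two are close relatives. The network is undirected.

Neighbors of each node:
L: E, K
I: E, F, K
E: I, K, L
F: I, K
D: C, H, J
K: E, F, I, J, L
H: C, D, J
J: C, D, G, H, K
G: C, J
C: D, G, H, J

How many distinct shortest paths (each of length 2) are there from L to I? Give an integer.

The shortest distance is 2. The length-2 paths are: L–E–I; L–K–I.
That gives 2 distinct shortest paths.

2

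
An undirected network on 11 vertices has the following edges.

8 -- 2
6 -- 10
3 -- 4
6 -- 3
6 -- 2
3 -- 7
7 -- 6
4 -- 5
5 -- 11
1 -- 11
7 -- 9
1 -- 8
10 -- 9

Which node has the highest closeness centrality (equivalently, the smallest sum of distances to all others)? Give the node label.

Farness (sum of distances to all others) for each node — 1:29, 2:23, 3:21, 4:24, 5:27, 6:20, 7:23, 8:26, 9:30, 10:27, 11:30.
The smallest farness is 20, for 6, so 6 has the highest closeness.

6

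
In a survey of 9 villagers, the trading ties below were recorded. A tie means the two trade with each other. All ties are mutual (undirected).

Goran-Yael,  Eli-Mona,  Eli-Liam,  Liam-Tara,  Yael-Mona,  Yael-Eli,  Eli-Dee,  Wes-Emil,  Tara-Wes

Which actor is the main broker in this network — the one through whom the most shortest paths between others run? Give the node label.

Unnormalized betweenness of each node: Dee:0, Eli:19, Emil:0, Goran:0, Liam:15, Mona:0, Tara:12, Wes:7, Yael:7.
Eli has the largest value, 19, making it the main broker — the node through which the most shortest paths run.

Eli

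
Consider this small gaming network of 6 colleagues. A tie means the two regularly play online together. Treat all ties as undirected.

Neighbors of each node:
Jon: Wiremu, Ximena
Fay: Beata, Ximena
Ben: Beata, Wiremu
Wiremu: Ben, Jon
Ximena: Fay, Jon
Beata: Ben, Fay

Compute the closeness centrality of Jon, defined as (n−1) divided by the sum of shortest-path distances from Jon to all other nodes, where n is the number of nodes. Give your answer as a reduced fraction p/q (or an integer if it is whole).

5/9

Distances from Jon: Beata:3, Ben:2, Fay:2, Wiremu:1, Ximena:1. Sum = 9.
n = 6, so closeness = 5/9.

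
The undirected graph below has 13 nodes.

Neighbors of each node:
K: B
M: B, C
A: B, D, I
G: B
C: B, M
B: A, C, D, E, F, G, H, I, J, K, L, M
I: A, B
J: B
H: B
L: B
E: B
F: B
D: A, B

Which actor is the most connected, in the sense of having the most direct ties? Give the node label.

B

Degrees — A:3, B:12, C:2, D:2, E:1, F:1, G:1, H:1, I:2, J:1, K:1, L:1, M:2.
The maximum is 12, attained only by B.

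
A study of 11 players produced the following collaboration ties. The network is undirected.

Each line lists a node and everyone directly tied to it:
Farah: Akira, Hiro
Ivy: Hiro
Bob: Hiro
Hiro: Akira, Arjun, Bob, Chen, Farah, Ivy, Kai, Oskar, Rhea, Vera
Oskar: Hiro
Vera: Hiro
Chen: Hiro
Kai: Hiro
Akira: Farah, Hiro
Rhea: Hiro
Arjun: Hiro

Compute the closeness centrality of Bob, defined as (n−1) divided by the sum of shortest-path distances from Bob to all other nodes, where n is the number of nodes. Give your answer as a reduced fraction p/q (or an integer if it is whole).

10/19

Distances from Bob: Akira:2, Arjun:2, Chen:2, Farah:2, Hiro:1, Ivy:2, Kai:2, Oskar:2, Rhea:2, Vera:2. Sum = 19.
n = 11, so closeness = 10/19.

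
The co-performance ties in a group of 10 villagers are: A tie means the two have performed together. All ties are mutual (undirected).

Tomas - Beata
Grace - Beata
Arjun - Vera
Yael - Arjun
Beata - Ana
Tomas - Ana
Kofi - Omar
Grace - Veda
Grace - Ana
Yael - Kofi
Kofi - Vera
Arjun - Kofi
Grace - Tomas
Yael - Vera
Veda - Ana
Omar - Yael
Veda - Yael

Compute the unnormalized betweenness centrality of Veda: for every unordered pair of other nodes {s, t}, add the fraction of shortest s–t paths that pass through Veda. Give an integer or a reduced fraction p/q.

20

Pairs whose geodesics pass through Veda — Tomas–Kofi: 2/2; Tomas–Yael: 2/2; Tomas–Vera: 2/2; Tomas–Omar: 2/2; Tomas–Arjun: 2/2; Grace–Kofi: 1; Grace–Yael: 1; Grace–Vera: 1; Grace–Omar: 1; Grace–Arjun: 1; Ana–Kofi: 1; Ana–Yael: 1; Ana–Vera: 1; Ana–Omar: 1 … (+6 more pairs).
All other pairs contribute 0.
Summing the contributions gives betweenness(Veda) = 20.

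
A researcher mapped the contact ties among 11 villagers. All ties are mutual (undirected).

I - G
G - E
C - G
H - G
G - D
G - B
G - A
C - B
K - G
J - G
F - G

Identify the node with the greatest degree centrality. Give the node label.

Degrees — A:1, B:2, C:2, D:1, E:1, F:1, G:10, H:1, I:1, J:1, K:1.
The maximum is 10, attained only by G.

G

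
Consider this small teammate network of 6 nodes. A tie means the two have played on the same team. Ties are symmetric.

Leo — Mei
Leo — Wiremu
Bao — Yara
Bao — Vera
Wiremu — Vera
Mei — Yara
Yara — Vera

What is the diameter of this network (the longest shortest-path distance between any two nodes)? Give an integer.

Eccentricity of each node (its greatest distance to any other): Bao:3, Leo:3, Mei:2, Vera:2, Wiremu:2, Yara:2.
The maximum eccentricity is 3, realized for instance by the pair Leo–Bao via Leo – Wiremu – Vera – Bao. So the diameter is 3.

3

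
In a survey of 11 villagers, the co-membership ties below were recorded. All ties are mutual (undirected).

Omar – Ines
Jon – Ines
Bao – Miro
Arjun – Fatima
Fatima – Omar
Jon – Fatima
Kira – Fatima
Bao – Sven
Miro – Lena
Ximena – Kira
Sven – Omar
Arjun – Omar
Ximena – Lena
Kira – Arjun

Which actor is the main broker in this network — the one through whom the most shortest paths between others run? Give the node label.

Omar

Unnormalized betweenness of each node: Arjun:41/12, Bao:79/12, Fatima:21/2, Ines:11/6, Jon:17/12, Kira:137/12, Lena:5, Miro:17/4, Omar:199/12, Sven:119/12, Ximena:97/12.
Omar has the largest value, 199/12, making it the main broker — the node through which the most shortest paths run.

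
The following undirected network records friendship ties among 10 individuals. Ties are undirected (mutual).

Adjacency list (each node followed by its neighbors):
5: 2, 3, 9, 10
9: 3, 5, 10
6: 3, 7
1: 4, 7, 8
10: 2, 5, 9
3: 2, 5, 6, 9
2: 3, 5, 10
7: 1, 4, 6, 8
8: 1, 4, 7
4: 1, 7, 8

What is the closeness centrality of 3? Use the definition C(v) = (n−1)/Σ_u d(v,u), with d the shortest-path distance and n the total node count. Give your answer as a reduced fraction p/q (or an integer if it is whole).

9/17

Distances from 3: 1:3, 2:1, 4:3, 5:1, 6:1, 7:2, 8:3, 9:1, 10:2. Sum = 17.
n = 10, so closeness = 9/17.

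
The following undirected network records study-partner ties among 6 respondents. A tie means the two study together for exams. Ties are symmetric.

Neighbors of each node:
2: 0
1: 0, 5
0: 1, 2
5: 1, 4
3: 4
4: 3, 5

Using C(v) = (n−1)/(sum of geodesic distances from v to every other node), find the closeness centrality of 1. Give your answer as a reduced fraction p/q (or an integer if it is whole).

Distances from 1: 0:1, 2:2, 3:3, 4:2, 5:1. Sum = 9.
n = 6, so closeness = 5/9.

5/9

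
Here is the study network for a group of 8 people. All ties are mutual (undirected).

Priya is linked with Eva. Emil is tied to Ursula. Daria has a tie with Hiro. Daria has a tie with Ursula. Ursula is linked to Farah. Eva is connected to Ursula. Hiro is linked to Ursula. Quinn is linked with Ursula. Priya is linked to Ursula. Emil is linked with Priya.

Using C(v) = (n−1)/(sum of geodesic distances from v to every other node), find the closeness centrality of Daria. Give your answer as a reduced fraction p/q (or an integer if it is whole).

7/12

Distances from Daria: Emil:2, Eva:2, Farah:2, Hiro:1, Priya:2, Quinn:2, Ursula:1. Sum = 12.
n = 8, so closeness = 7/12.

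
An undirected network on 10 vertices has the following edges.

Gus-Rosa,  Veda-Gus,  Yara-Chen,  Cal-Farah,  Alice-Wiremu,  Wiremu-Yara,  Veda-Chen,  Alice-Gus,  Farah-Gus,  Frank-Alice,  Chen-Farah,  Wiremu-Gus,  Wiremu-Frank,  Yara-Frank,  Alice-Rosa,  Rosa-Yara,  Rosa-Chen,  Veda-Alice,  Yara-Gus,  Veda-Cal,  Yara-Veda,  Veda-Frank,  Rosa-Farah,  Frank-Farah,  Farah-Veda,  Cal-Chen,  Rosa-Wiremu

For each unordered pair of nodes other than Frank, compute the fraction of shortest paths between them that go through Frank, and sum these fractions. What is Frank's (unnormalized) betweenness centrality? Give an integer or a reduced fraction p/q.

131/90

Pairs whose geodesics pass through Frank — Alice–Farah: 1/4; Alice–Yara: 1/5; Farah–Wiremu: 1/3; Farah–Yara: 1/5; Wiremu–Cal: 2/9; Wiremu–Veda: 1/4.
All other pairs contribute 0.
Summing the contributions gives betweenness(Frank) = 131/90.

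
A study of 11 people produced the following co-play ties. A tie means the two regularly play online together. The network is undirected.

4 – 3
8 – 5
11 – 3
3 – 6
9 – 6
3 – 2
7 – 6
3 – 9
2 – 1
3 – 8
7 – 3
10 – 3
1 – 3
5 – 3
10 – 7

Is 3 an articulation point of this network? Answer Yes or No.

Removing 3 leaves {6, 7, 9, and 10} with no path to {4}, so the network splits into 5 components. 3 is a cut vertex.

Yes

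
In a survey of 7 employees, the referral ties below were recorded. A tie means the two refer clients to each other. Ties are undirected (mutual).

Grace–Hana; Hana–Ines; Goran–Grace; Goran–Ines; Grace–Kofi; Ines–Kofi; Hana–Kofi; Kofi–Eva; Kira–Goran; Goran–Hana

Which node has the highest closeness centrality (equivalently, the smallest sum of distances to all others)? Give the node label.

Hana

Farness (sum of distances to all others) for each node — Eva:14, Goran:9, Grace:9, Hana:8, Ines:9, Kira:14, Kofi:9.
The smallest farness is 8, for Hana, so Hana has the highest closeness.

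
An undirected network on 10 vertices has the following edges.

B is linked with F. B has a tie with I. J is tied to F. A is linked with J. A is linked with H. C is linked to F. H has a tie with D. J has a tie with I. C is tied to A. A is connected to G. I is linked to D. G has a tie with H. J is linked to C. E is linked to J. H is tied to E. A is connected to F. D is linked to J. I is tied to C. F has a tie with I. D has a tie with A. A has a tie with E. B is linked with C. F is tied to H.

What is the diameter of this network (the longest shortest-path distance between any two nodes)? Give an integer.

3

Eccentricity of each node (its greatest distance to any other): A:2, B:3, C:2, D:2, E:3, F:2, G:3, H:2, I:3, J:2.
The maximum eccentricity is 3, realized for instance by the pair B–E via B – C – A – E. So the diameter is 3.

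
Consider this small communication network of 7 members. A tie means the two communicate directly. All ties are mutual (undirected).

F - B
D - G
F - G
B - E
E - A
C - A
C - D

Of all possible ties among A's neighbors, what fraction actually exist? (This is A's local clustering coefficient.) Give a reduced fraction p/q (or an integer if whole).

A's neighbors: C and E (k = 2).
Possible neighbor pairs: C(2,2) = 1. Edges among them: none → e = 0.
Clustering(A) = 0/1.

0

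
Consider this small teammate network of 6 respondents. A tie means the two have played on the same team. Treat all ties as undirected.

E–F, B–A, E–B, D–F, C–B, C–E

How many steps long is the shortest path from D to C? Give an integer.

3

One shortest route is D – F – E – C, which uses 3 edges, and at distance 2 from D we only reach {E}, which does not include C. So d(D,C) = 3.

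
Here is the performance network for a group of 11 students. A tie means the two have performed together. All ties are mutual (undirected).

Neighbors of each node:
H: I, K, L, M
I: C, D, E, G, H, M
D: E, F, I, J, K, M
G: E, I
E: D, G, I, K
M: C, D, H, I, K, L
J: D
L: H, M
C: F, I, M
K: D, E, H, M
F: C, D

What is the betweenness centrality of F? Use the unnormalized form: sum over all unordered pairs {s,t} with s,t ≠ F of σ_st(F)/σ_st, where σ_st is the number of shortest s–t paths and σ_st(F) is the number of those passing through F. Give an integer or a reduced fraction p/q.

Pairs whose geodesics pass through F — J–C: 1/3; C–D: 1/3.
All other pairs contribute 0.
Summing the contributions gives betweenness(F) = 2/3.

2/3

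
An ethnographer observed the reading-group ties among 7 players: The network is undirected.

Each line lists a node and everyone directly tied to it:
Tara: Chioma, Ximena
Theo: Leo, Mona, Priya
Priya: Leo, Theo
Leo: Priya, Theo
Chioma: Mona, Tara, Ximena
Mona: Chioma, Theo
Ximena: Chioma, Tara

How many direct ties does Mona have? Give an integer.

Mona is directly tied to Chioma and Theo. That is 2 neighbors, so the degree of Mona is 2.

2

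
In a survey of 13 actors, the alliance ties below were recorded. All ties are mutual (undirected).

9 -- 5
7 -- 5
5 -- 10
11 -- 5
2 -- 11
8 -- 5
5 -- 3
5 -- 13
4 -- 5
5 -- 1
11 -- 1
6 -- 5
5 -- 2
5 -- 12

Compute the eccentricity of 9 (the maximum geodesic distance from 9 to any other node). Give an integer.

2

Distances from 9: 1:2, 2:2, 3:2, 4:2, 5:1, 6:2, 7:2, 8:2, 10:2, 11:2, 12:2, 13:2.
The largest is 2 (to 10, 12, 3, 6, 2, 13, 8, 11, 7, 4, and 1), so the eccentricity of 9 is 2.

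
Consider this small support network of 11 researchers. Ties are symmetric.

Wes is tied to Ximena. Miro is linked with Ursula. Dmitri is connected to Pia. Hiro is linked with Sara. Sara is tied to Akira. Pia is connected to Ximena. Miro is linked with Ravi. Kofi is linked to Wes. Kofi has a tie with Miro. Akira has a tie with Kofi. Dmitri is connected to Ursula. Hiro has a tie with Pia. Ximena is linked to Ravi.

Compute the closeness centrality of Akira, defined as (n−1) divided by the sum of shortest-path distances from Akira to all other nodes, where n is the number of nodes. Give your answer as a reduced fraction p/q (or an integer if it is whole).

5/12

Distances from Akira: Dmitri:4, Hiro:2, Kofi:1, Miro:2, Pia:3, Ravi:3, Sara:1, Ursula:3, Wes:2, Ximena:3. Sum = 24.
n = 11, so closeness = 10/24 = 5/12.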